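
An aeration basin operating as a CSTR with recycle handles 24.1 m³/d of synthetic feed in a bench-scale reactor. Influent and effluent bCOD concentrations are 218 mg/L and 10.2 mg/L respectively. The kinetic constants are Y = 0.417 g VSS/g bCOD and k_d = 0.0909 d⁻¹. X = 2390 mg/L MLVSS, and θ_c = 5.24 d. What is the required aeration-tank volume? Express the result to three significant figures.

V ≈ 3.10 m³

Rearranging the biomass balance for a CMAS with decay, V = Y·Q·ΔS·θ_c / [X·(1+k_d θ_c)] = 0.417 × 24.1 × (218 − 10.2) × 5.24 / [2390 × (1 + 0.0909 × 5.24)] = 1.09×10^4 / 3528 = 3.101 m³.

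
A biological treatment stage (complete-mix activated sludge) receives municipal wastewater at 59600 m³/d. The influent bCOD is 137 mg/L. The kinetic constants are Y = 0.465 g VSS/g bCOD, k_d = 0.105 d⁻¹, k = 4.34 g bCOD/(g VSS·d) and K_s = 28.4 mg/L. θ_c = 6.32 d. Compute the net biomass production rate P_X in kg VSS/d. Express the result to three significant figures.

P_X ≈ 2210 kg VSS/d

Effluent substrate depends only on kinetics and SRT: S = K_s(1 + k_d θ_c) / [θ_c(Yk − k_d) − 1] = 28.4 × (1 + 0.105 × 6.32) / [6.32 × (0.465 × 4.34 − 0.105) − 1] = 47.25 / 11.09 = 4.260 mg/L.
Y_obs = Y / (1 + k_d θ_c) = 0.465 / (1 + 0.105 × 6.32) = 0.465 / 1.664 = 0.2795.
Substrate removed = Q·(S₀ − S) = 59600 m³/d × (137 − 4.26) g/m³ = 7.91×10^6 g/d = 7911 kg/d.
So the net sludge growth is P_X = 0.2795 × 7911 = 2211 kg VSS/d.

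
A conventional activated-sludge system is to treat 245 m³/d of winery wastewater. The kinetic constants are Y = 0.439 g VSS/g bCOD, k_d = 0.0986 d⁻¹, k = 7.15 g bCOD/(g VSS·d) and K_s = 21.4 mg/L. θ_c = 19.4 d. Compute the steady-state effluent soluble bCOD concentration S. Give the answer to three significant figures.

S ≈ 1.08 mg/L

Effluent substrate depends only on kinetics and SRT: S = K_s(1 + k_d θ_c) / [θ_c(Yk − k_d) − 1] = 21.4 × (1 + 0.0986 × 19.4) / [19.4 × (0.439 × 7.15 − 0.0986) − 1] = 62.33 / 57.98 = 1.075 mg/L.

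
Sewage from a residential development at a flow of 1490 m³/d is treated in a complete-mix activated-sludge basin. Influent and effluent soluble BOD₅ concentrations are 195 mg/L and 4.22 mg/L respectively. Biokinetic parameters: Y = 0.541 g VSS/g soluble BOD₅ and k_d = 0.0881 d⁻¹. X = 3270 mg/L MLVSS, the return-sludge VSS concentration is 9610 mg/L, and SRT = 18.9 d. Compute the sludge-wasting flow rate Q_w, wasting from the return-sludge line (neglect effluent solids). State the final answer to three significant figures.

Q_w ≈ 6.00 m³/d

Rearranging the biomass balance for a CMAS with decay, V = Y·Q·ΔS·θ_c / [X·(1+k_d θ_c)] = 0.541 × 1490 × (195 − 4.22) × 18.9 / [3270 × (1 + 0.0881 × 18.9)] = 2.91×10^6 / 8715 = 333.5 m³.
Q_w = (V·X)/(θ_c X_r) = 333.5 × 3270 / (18.9 × 9610) = 6.005 m³/d.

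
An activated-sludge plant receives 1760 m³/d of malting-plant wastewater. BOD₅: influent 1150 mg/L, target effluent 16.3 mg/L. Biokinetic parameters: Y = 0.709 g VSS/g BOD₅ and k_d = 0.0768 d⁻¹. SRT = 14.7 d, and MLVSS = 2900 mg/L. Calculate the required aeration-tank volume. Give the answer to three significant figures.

V ≈ 3370 m³

From the SRT design equation V = Y Q (S₀−S) θ_c / [X (1 + k_d θ_c)] = 0.709 × 1760 × (1150 − 16.3) × 14.7 / [2900 × (1 + 0.0768 × 14.7)] = 2.08×10^7 / 6174 = 3368 m³.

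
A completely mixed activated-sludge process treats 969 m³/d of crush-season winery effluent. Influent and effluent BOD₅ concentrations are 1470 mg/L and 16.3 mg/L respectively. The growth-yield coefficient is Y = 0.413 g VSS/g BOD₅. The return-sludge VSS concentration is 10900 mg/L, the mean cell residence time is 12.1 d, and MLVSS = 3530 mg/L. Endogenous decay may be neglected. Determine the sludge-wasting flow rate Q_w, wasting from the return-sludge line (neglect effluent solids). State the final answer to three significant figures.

With k_d = 0 the design equation reduces to V = Y Q (S₀−S) θ_c / X = 0.413 × 969 × (1470 − 16.3) × 12.1 / 3530 = 1994 m³.
Q_w = (V·X)/(θ_c X_r) = 1994 × 3530 / (12.1 × 10900) = 53.37 m³/d.

Q_w ≈ 53.4 m³/d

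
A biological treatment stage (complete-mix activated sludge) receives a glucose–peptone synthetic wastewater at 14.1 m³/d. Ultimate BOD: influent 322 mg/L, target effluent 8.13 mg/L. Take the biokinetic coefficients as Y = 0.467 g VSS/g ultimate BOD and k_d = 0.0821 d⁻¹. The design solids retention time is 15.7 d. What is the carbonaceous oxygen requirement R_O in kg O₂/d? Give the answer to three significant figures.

Y_obs = Y / (1 + k_d θ_c) = 0.467 / (1 + 0.0821 × 15.7) = 0.467 / 2.289 = 0.2040.
Mass of ultimate BOD removed per day: Q(S₀ − S) = 14.1 × 313.9 g/m³ = 4.426 kg/d.
Net sludge production P_X = 0.2040 × 4.426 = 0.9029 kg VSS/d.
R_O = Q·ΔS − 1.42 P_X = 4.426 − 1.282 = 3.143 kg O₂/d.

R_O ≈ 3.14 kg O₂/d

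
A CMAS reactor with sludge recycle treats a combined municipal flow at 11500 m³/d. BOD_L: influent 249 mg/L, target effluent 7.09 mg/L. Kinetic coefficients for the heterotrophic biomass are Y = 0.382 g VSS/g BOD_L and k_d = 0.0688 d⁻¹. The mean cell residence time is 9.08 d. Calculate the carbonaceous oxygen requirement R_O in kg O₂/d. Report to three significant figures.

The observed yield is Y_obs = Y/(1 + k_d·θ_c) = 0.382 / (1 + 0.0688 × 9.08) = 0.382 / 1.625 = 0.2351 g VSS per g BOD_L removed.
Mass of BOD_L removed per day: Q(S₀ − S) = 11500 × 241.9 g/m³ = 2782 kg/d.
Biomass synthesised: P_X = Y_obs × 2782 = 654.1 kg VSS/d.
Carbonaceous O₂ demand = substrate oxidised − cell-mass equivalent = 2782 − 1.42 × 654.1 = 1853 kg O₂/d.

R_O ≈ 1850 kg O₂/d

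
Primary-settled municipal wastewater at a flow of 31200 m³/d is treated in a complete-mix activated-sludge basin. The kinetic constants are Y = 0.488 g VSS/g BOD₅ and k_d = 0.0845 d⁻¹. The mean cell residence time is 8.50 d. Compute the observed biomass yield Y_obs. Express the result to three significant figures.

Y_obs ≈ 0.284 g VSS/g BOD₅

Y_obs = Y / (1 + k_d θ_c) = 0.488 / (1 + 0.0845 × 8.50) = 0.488 / 1.718 = 0.2840.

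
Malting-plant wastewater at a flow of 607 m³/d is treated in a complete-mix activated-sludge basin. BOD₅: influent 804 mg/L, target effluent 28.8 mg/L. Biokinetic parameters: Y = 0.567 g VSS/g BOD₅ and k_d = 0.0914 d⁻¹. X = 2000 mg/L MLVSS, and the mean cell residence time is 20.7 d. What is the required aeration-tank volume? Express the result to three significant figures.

V ≈ 955 m³

From the SRT design equation V = Y Q (S₀−S) θ_c / [X (1 + k_d θ_c)] = 0.567 × 607 × (804 − 28.8) × 20.7 / [2000 × (1 + 0.0914 × 20.7)] = 5.52×10^6 / 5784 = 954.8 m³.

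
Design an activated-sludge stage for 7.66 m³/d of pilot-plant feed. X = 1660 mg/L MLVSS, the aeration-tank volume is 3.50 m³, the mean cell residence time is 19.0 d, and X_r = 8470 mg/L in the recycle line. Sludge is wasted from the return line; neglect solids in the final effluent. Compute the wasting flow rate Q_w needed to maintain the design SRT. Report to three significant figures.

Q_w ≈ 0.0361 m³/d

Wasting from the return line (neglecting effluent solids): Q_w = V·X / (θ_c·X_r) = 3.500 × 1660 / (19.0 × 8470) = 0.03610 m³/d.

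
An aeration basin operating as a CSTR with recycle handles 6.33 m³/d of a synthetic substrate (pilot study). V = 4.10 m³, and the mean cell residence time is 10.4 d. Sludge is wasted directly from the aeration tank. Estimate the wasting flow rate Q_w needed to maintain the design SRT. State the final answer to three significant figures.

Q_w ≈ 0.394 m³/d

For wasting at MLVSS concentration, Q_w = V/θ_c = 4.100/10.4 = 0.3942 m³/d.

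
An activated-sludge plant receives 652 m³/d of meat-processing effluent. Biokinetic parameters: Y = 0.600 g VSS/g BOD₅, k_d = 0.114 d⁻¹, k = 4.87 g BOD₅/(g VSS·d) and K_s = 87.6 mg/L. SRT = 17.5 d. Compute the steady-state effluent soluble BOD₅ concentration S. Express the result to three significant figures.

S ≈ 5.45 mg/L

For a completely mixed reactor with recycle the Lawrence–McCarty relation gives S = K_s·(1 + k_d·θ_c) / [θ_c·(Y·k − k_d) − 1] = 87.6 × (1 + 0.114 × 17.5) / [17.5 × (0.600 × 4.87 − 0.114) − 1] = 262.4 / 48.14 = 5.450 mg/L.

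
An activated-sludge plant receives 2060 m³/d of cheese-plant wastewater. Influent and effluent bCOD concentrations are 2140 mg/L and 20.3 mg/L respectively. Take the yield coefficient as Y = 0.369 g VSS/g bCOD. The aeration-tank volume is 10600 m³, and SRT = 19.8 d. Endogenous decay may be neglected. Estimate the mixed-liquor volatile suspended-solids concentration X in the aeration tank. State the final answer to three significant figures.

X = Y·Q·ΔS·θ_c / V = 0.369 × 2060 × (2140 − 20.3) × 19.8 / 10600 = 3010 mg/L.

X ≈ 3010 mg/L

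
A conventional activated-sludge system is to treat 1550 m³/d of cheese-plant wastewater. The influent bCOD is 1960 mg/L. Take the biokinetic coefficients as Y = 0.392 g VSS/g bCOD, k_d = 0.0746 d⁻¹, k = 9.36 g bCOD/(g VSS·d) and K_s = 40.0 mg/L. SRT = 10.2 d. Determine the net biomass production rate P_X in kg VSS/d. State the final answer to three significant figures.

P_X ≈ 676 kg VSS/d

Effluent substrate depends only on kinetics and SRT: S = K_s(1 + k_d θ_c) / [θ_c(Yk − k_d) − 1] = 40.0 × (1 + 0.0746 × 10.2) / [10.2 × (0.392 × 9.36 − 0.0746) − 1] = 70.44 / 35.66 = 1.975 mg/L.
The observed yield is Y_obs = Y/(1 + k_d·θ_c) = 0.392 / (1 + 0.0746 × 10.2) = 0.392 / 1.761 = 0.2226 g VSS per g bCOD removed.
Substrate removed = Q·(S₀ − S) = 1550 m³/d × (1960 − 1.98) g/m³ = 3.03×10^6 g/d = 3035 kg/d.
Net biomass production P_X = Y_obs × Q·(S₀ − S) = 0.2226 × 3035 = 675.6 kg VSS/d.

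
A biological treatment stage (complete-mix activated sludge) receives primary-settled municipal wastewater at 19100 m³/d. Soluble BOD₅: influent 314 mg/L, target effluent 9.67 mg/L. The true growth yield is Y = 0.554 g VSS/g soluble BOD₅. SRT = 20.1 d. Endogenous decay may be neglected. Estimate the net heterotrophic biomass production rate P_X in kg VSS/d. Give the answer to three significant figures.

P_X ≈ 3220 kg VSS/d

Since k_d ≈ 0, Y_obs = Y = 0.554 g VSS/g soluble BOD₅.
ΔS = 314 − 9.67 = 304.3 mg/L, so the substrate removal rate is 19100 × 304.3/1000 = 5813 kg soluble BOD₅/d.
So the net sludge growth is P_X = 0.5540 × 5813 = 3220 kg VSS/d.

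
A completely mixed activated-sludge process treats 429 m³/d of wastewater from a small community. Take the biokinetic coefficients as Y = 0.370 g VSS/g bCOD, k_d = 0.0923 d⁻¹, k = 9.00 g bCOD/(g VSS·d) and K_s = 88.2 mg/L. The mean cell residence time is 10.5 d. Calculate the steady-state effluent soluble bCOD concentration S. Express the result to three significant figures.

S ≈ 5.26 mg/L

Effluent substrate depends only on kinetics and SRT: S = K_s(1 + k_d θ_c) / [θ_c(Yk − k_d) − 1] = 88.2 × (1 + 0.0923 × 10.5) / [10.5 × (0.370 × 9.00 − 0.0923) − 1] = 173.7 / 33.00 = 5.264 mg/L.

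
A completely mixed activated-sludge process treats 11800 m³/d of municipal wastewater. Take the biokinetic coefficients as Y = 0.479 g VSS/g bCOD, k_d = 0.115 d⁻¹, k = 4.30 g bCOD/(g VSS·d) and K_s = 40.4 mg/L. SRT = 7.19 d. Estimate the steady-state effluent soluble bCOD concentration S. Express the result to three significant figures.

Effluent substrate depends only on kinetics and SRT: S = K_s(1 + k_d θ_c) / [θ_c(Yk − k_d) − 1] = 40.4 × (1 + 0.115 × 7.19) / [7.19 × (0.479 × 4.30 − 0.115) − 1] = 73.80 / 12.98 = 5.685 mg/L.

S ≈ 5.68 mg/L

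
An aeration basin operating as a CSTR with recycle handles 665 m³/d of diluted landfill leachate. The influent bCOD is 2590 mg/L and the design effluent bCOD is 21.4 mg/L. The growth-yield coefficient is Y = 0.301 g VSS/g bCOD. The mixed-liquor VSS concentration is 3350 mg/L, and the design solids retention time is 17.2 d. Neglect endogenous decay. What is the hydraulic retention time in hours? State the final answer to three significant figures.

V·X = Y·Q·ΔS·θ_c gives V = 0.301 × 665 × (2590 − 21.4) × 17.2 / 3350 = 2640 m³.
HRT = V/Q = 2640 m³ / 665 m³·d⁻¹ = 3.970 d × 24 = 95.27 h.

τ ≈ 95.3 h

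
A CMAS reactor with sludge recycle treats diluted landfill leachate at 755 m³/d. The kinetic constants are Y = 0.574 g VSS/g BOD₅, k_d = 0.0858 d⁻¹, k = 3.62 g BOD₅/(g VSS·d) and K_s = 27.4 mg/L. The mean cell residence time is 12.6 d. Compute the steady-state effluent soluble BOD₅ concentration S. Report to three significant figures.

Effluent substrate depends only on kinetics and SRT: S = K_s(1 + k_d θ_c) / [θ_c(Yk − k_d) − 1] = 27.4 × (1 + 0.0858 × 12.6) / [12.6 × (0.574 × 3.62 − 0.0858) − 1] = 57.02 / 24.10 = 2.366 mg/L.

S ≈ 2.37 mg/L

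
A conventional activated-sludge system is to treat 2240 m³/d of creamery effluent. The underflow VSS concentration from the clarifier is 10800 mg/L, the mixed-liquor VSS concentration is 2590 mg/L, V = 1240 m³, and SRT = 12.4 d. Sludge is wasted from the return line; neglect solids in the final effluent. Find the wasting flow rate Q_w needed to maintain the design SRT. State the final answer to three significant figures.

Q_w ≈ 24.0 m³/d

θ_c = V·X/(Q_w·X_r) when wasting from the recycle, so Q_w = V·X/(θ_c·X_r) = 1240 × 2590 / (12.4 × 10800) = 23.98 m³/d.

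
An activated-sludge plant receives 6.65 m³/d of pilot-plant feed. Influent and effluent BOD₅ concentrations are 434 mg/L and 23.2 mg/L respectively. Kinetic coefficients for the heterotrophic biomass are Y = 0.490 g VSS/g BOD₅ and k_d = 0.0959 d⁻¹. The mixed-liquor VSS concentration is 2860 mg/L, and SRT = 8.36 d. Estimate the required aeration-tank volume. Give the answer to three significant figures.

Rearranging the biomass balance for a CMAS with decay, V = Y·Q·ΔS·θ_c / [X·(1+k_d θ_c)] = 0.490 × 6.65 × (434 − 23.2) × 8.36 / [2860 × (1 + 0.0959 × 8.36)] = 1.12×10^4 / 5153 = 2.172 m³.

V ≈ 2.17 m³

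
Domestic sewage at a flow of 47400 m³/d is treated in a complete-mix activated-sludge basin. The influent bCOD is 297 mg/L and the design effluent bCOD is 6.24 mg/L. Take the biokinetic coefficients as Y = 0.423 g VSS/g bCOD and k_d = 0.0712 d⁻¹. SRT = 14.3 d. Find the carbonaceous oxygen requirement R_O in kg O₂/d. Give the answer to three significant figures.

The observed yield is Y_obs = Y/(1 + k_d·θ_c) = 0.423 / (1 + 0.0712 × 14.3) = 0.423 / 2.018 = 0.2096 g VSS per g bCOD removed.
Substrate removed = Q·(S₀ − S) = 47400 m³/d × (297 − 6.24) g/m³ = 1.38×10^7 g/d = 13782 kg/d.
P_X = Y_obs·Q·(S₀ − S) = 0.2096 × 13782 = 2889 kg VSS/d.
R_O = Q·(S₀ − S) − 1.42·P_X = 13782 − 1.42 × 2889 = 9680 kg O₂/d.

R_O ≈ 9680 kg O₂/d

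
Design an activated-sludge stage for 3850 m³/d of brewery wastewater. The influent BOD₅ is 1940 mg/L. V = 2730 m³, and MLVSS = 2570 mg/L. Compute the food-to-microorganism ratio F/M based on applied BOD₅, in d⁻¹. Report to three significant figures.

F/M ≈ 1.06 d⁻¹

F/M = Q·S₀ / (V·X) = 3850 × 1940 / (2730 × 2570) = 1.065 g BOD₅·(g VSS·d)⁻¹.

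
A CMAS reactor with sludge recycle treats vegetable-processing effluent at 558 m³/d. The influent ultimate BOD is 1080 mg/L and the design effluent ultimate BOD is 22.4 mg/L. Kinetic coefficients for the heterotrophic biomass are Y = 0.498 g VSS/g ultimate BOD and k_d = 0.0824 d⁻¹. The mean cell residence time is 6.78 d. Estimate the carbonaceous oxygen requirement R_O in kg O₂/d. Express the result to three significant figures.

R_O ≈ 322 kg O₂/d

Correct the yield for decay: Y_obs = Y/(1 + k_d θ_c) = 0.498 / (1 + 0.0824 × 6.78) = 0.498 / 1.559 = 0.3195.
Substrate removed = Q·(S₀ − S) = 558 m³/d × (1080 − 22.4) g/m³ = 5.9×10^5 g/d = 590.1 kg/d.
Net sludge production P_X = 0.3195 × 590.1 = 188.6 kg VSS/d.
Carbonaceous O₂ demand = substrate oxidised − cell-mass equivalent = 590.1 − 1.42 × 188.6 = 322.4 kg O₂/d.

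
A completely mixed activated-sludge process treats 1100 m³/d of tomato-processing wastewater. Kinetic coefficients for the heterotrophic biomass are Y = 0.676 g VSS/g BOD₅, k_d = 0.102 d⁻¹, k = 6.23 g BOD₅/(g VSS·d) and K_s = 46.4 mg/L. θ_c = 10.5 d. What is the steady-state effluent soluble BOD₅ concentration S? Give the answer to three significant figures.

S ≈ 2.28 mg/L

For a completely mixed reactor with recycle the Lawrence–McCarty relation gives S = K_s·(1 + k_d·θ_c) / [θ_c·(Y·k − k_d) − 1] = 46.4 × (1 + 0.102 × 10.5) / [10.5 × (0.676 × 6.23 − 0.102) − 1] = 96.09 / 42.15 = 2.280 mg/L.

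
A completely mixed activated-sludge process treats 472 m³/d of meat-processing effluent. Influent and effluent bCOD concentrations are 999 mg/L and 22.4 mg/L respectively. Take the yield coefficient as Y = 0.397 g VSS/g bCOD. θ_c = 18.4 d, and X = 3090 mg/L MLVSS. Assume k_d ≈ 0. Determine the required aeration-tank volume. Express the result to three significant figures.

With k_d = 0 the design equation reduces to V = Y Q (S₀−S) θ_c / X = 0.397 × 472 × (999 − 22.4) × 18.4 / 3090 = 1090 m³.

V ≈ 1090 m³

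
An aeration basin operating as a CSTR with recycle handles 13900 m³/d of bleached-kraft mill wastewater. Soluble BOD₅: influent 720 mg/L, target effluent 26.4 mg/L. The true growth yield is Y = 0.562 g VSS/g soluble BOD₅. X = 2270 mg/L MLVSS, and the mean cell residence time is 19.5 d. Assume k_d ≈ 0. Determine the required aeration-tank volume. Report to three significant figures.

With k_d = 0 the design equation reduces to V = Y Q (S₀−S) θ_c / X = 0.562 × 13900 × (720 − 26.4) × 19.5 / 2270 = 46545 m³.

V ≈ 46500 m³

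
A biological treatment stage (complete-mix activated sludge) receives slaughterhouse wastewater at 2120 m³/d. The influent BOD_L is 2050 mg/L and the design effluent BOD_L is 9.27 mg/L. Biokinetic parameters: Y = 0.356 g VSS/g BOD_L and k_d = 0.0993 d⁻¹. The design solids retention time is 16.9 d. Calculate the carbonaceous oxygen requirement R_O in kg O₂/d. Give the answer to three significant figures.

Y_obs = Y / (1 + k_d θ_c) = 0.356 / (1 + 0.0993 × 16.9) = 0.356 / 2.678 = 0.1329.
ΔS = 2050 − 9.27 = 2041 mg/L, so the substrate removal rate is 2120 × 2041/1000 = 4326 kg BOD_L/d.
P_X = Y_obs·Q·(S₀ − S) = 0.1329 × 4326 = 575.1 kg VSS/d.
R_O = Q·ΔS − 1.42 P_X = 4326 − 816.6 = 3510 kg O₂/d.

R_O ≈ 3510 kg O₂/d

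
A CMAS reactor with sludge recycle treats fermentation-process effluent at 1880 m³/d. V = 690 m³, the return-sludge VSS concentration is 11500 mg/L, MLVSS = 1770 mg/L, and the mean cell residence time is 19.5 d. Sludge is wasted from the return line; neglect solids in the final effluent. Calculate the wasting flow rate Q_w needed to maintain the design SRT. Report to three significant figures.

Q_w ≈ 5.45 m³/d

Q_w = (V·X)/(θ_c X_r) = 690.0 × 1770 / (19.5 × 11500) = 5.446 m³/d.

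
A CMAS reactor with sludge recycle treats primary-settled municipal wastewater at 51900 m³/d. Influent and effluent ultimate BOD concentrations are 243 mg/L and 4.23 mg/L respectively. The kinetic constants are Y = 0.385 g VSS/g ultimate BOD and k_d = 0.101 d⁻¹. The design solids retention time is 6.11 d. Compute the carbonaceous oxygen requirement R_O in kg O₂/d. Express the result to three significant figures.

The observed yield is Y_obs = Y/(1 + k_d·θ_c) = 0.385 / (1 + 0.101 × 6.11) = 0.385 / 1.617 = 0.2381 g VSS per g ultimate BOD removed.
ΔS = 243 − 4.23 = 238.8 mg/L, so the substrate removal rate is 51900 × 238.8/1000 = 12392 kg ultimate BOD/d.
Biomass synthesised: P_X = Y_obs × 12392 = 2950 kg VSS/d.
R_O = Q·(S₀ − S) − 1.42·P_X = 12392 − 1.42 × 2950 = 8203 kg O₂/d.

R_O ≈ 8200 kg O₂/d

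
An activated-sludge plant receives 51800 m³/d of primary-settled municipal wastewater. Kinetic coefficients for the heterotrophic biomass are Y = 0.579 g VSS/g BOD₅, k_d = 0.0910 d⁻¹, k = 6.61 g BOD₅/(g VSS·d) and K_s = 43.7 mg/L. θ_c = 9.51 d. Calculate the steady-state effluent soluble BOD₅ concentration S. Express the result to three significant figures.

Effluent substrate depends only on kinetics and SRT: S = K_s(1 + k_d θ_c) / [θ_c(Yk − k_d) − 1] = 43.7 × (1 + 0.0910 × 9.51) / [9.51 × (0.579 × 6.61 − 0.0910) − 1] = 81.52 / 34.53 = 2.361 mg/L.

S ≈ 2.36 mg/L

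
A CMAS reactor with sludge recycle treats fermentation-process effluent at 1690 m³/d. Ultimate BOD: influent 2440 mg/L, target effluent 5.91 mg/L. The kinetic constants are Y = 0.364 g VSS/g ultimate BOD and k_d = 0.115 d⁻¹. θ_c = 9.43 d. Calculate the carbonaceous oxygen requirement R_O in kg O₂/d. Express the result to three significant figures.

R_O ≈ 3090 kg O₂/d

Observed yield with endogenous decay: Y_obs = Y / (1 + k_d·θ_c) = 0.364 / (1 + 0.115 × 9.43) = 0.364 / 2.084 = 0.1746 g VSS/g ultimate BOD.
ΔS = 2440 − 5.91 = 2434 mg/L, so the substrate removal rate is 1690 × 2434/1000 = 4114 kg ultimate BOD/d.
Biomass synthesised: P_X = Y_obs × 4114 = 718.3 kg VSS/d.
Carbonaceous O₂ demand = substrate oxidised − cell-mass equivalent = 4114 − 1.42 × 718.3 = 3094 kg O₂/d.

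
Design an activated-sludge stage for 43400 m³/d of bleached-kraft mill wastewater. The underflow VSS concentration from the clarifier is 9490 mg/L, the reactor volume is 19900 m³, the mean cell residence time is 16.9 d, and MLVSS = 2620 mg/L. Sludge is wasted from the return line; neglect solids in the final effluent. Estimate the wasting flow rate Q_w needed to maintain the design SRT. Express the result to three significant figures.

Q_w ≈ 325 m³/d

Q_w = (V·X)/(θ_c X_r) = 19900 × 2620 / (16.9 × 9490) = 325.1 m³/d.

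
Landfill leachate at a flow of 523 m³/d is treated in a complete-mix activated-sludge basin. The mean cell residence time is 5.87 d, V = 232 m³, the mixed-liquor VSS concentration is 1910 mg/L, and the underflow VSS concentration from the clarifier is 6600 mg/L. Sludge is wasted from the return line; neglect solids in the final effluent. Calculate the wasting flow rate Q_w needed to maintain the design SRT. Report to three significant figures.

Wasting from the return line (neglecting effluent solids): Q_w = V·X / (θ_c·X_r) = 232.0 × 1910 / (5.87 × 6600) = 11.44 m³/d.

Q_w ≈ 11.4 m³/d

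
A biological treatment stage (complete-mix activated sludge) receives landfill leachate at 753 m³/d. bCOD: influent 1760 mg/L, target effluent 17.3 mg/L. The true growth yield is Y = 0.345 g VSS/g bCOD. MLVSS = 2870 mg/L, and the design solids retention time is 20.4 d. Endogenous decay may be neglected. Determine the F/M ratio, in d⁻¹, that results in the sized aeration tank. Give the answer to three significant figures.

V·X = Y·Q·ΔS·θ_c gives V = 0.345 × 753 × (1760 − 17.3) × 20.4 / 2870 = 3218 m³.
F/M = applied load / biomass = Q·S₀/(V·X) = 753 × 1760 / (3218 × 2870) = 0.1435 d⁻¹.

F/M ≈ 0.143 d⁻¹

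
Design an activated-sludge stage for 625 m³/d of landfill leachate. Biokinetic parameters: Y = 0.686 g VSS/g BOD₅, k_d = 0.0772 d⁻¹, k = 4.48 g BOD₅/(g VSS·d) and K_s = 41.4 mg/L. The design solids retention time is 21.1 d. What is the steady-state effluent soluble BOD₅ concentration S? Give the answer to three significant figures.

Effluent substrate depends only on kinetics and SRT: S = K_s(1 + k_d θ_c) / [θ_c(Yk − k_d) − 1] = 41.4 × (1 + 0.0772 × 21.1) / [21.1 × (0.686 × 4.48 − 0.0772) − 1] = 108.8 / 62.22 = 1.749 mg/L.

S ≈ 1.75 mg/L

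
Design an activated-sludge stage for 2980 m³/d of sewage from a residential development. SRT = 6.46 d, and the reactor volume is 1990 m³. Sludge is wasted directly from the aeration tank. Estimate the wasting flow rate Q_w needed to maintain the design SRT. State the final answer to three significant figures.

Q_w ≈ 308 m³/d

For wasting at MLVSS concentration, Q_w = V/θ_c = 1990/6.46 = 308.0 m³/d.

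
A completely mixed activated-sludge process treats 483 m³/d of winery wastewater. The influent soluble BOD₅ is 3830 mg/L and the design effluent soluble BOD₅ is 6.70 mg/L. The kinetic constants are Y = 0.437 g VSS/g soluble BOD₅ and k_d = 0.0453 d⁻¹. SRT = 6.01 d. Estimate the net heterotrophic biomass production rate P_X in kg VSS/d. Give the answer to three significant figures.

Correct the yield for decay: Y_obs = Y/(1 + k_d θ_c) = 0.437 / (1 + 0.0453 × 6.01) = 0.437 / 1.272 = 0.3435.
ΔS = 3830 − 6.70 = 3823 mg/L, so the substrate removal rate is 483 × 3823/1000 = 1847 kg soluble BOD₅/d.
So the net sludge growth is P_X = 0.3435 × 1847 = 634.3 kg VSS/d.

P_X ≈ 634 kg VSS/d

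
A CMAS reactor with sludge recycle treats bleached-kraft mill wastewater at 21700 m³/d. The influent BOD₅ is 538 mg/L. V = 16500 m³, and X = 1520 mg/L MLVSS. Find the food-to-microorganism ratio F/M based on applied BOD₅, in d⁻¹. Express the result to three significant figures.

F/M = Q·S₀ / (V·X) = 21700 × 538 / (16500 × 1520) = 0.4655 g BOD₅·(g VSS·d)⁻¹.

F/M ≈ 0.465 d⁻¹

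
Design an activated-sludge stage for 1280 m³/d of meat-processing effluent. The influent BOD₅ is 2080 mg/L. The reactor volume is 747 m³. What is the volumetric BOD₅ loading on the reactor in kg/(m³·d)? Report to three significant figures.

L_v ≈ 3.56 kg BOD₅/(m³·d)

L_v = Q S₀ / V = 1280 × 2080 × 10⁻³ / 747.0 = 3.564 kg/(m³·d).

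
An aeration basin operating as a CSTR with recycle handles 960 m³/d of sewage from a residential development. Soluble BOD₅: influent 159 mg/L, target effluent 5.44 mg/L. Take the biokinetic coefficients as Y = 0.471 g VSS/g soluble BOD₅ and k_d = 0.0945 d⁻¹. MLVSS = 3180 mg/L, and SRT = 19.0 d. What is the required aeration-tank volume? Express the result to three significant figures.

From the SRT design equation V = Y Q (S₀−S) θ_c / [X (1 + k_d θ_c)] = 0.471 × 960 × (159 − 5.44) × 19.0 / [3180 × (1 + 0.0945 × 19.0)] = 1.32×10^6 / 8890 = 148.4 m³.

V ≈ 148 m³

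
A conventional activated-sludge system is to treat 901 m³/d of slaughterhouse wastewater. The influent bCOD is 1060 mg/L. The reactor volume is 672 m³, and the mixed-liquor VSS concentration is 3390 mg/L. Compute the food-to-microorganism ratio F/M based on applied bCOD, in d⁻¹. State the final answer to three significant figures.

F/M = Q·S₀ / (V·X) = 901 × 1060 / (672.0 × 3390) = 0.4192 g bCOD·(g VSS·d)⁻¹.

F/M ≈ 0.419 d⁻¹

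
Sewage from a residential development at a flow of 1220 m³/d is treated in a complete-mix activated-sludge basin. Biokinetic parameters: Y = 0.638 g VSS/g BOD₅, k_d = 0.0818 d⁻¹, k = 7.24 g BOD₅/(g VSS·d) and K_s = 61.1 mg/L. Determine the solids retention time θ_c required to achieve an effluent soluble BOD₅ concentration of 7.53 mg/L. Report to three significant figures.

θ_c ≈ 2.35 d

At the target effluent, Y k S/(K_s+S) = 0.638×7.24×7.53/68.63 = 0.5068 d⁻¹.
Then 1/θ_c = μ − k_d = 0.5068 − 0.0818 = 0.4250 d⁻¹, giving θ_c = 2.353 d.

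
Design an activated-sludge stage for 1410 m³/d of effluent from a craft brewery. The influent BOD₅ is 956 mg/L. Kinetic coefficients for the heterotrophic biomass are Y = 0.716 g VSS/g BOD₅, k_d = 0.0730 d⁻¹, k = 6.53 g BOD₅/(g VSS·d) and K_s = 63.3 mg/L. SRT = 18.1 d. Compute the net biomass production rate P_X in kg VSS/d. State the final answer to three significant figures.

P_X ≈ 415 kg VSS/d

Effluent substrate depends only on kinetics and SRT: S = K_s(1 + k_d θ_c) / [θ_c(Yk − k_d) − 1] = 63.3 × (1 + 0.0730 × 18.1) / [18.1 × (0.716 × 6.53 − 0.0730) − 1] = 146.9 / 82.30 = 1.785 mg/L.
Observed yield with endogenous decay: Y_obs = Y / (1 + k_d·θ_c) = 0.716 / (1 + 0.0730 × 18.1) = 0.716 / 2.321 = 0.3084 g VSS/g BOD₅.
Mass of BOD₅ removed per day: Q(S₀ − S) = 1410 × 954.2 g/m³ = 1345 kg/d.
Net biomass production P_X = Y_obs × Q·(S₀ − S) = 0.3084 × 1345 = 415.0 kg VSS/d.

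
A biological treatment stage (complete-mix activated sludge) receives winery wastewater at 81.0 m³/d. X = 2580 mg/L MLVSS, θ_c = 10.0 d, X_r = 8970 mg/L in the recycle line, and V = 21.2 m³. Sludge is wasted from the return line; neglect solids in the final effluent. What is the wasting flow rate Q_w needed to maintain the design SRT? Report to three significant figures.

Q_w ≈ 0.610 m³/d

Q_w = (V·X)/(θ_c X_r) = 21.20 × 2580 / (10.0 × 8970) = 0.6098 m³/d.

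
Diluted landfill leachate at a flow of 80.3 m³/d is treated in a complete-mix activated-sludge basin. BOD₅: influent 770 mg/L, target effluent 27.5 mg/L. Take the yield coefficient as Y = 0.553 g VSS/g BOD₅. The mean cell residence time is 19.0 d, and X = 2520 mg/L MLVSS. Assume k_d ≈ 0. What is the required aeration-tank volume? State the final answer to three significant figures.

V ≈ 249 m³

Biomass mass balance (decay neglected): V·X = Y·Q·(S₀ − S)·θ_c, so V = 0.553 × 80.3 × (770 − 27.5) × 19.0 / 2520 = 248.6 m³.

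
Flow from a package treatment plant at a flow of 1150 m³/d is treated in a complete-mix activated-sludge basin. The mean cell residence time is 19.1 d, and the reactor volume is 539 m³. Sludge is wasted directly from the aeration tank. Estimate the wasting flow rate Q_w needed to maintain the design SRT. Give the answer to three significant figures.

Q_w ≈ 28.2 m³/d

Wasting from the aeration tank: Q_w = V / θ_c = 539.0 / 19.1 = 28.22 m³/d.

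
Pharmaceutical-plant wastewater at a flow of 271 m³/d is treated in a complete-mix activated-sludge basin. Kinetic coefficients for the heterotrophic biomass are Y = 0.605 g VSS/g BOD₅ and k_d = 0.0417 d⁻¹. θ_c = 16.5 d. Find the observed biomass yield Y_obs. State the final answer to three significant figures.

Y_obs ≈ 0.358 g VSS/g BOD₅

Correct the yield for decay: Y_obs = Y/(1 + k_d θ_c) = 0.605 / (1 + 0.0417 × 16.5) = 0.605 / 1.688 = 0.3584.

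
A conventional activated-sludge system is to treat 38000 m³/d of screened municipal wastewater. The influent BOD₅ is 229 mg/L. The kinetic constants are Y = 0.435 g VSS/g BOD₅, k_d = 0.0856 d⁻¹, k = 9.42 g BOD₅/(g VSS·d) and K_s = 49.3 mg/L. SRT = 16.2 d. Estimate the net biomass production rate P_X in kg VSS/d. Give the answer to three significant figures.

P_X ≈ 1570 kg VSS/d

Effluent substrate depends only on kinetics and SRT: S = K_s(1 + k_d θ_c) / [θ_c(Yk − k_d) − 1] = 49.3 × (1 + 0.0856 × 16.2) / [16.2 × (0.435 × 9.42 − 0.0856) − 1] = 117.7 / 64.00 = 1.839 mg/L.
Y_obs = Y / (1 + k_d θ_c) = 0.435 / (1 + 0.0856 × 16.2) = 0.435 / 2.387 = 0.1823.
Q·(S₀ − S) = 38000 × (229 − 1.84) × 10⁻³ = 8632 kg/d removed.
P_X = Y_obs · Q(S₀ − S) = 0.1823 × 8632 = 1573 kg VSS/d.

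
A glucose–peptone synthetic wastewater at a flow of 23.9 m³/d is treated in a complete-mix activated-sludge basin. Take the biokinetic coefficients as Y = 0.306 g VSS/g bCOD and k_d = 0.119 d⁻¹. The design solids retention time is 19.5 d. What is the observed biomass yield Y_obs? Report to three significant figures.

The observed yield is Y_obs = Y/(1 + k_d·θ_c) = 0.306 / (1 + 0.119 × 19.5) = 0.306 / 3.321 = 0.09215 g VSS per g bCOD removed.

Y_obs ≈ 0.0922 g VSS/g bCOD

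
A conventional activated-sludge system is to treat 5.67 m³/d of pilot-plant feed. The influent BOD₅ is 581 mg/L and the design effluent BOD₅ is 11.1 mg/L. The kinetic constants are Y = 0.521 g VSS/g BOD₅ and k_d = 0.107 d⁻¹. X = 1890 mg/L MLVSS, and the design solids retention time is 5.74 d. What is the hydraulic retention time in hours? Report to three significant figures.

τ ≈ 13.4 h

Rearranging the biomass balance for a CMAS with decay, V = Y·Q·ΔS·θ_c / [X·(1+k_d θ_c)] = 0.521 × 5.67 × (581 − 11.1) × 5.74 / [1890 × (1 + 0.107 × 5.74)] = 9.66×10^3 / 3051 = 3.168 m³.
Hydraulic retention time τ = V/Q = 3.168 / 5.67 = 0.5586 d = 13.41 h.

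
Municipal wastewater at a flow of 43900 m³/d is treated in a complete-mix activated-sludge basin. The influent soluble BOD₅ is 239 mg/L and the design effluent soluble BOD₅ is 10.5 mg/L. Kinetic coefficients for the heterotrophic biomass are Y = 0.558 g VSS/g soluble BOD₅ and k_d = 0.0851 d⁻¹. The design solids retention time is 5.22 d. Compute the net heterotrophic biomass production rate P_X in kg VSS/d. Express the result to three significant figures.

P_X ≈ 3880 kg VSS/d

The observed yield is Y_obs = Y/(1 + k_d·θ_c) = 0.558 / (1 + 0.0851 × 5.22) = 0.558 / 1.444 = 0.3864 g VSS per g soluble BOD₅ removed.
ΔS = 239 − 10.5 = 228.5 mg/L, so the substrate removal rate is 43900 × 228.5/1000 = 10031 kg soluble BOD₅/d.
Biomass produced: P_X = Y_obs·Q·ΔS = 0.3864 × 10031 ≈ 3876 kg VSS/d.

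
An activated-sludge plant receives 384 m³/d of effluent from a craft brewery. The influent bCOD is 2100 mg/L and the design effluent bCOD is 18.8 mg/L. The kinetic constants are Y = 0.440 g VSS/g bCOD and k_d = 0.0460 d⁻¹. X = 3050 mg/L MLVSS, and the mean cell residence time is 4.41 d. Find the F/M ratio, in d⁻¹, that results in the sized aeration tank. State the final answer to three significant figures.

Rearranging the biomass balance for a CMAS with decay, V = Y·Q·ΔS·θ_c / [X·(1+k_d θ_c)] = 0.440 × 384 × (2100 − 18.8) × 4.41 / [3050 × (1 + 0.0460 × 4.41)] = 1.55×10^6 / 3669 = 422.7 m³.
F/M = Q·S₀ / (V·X) = 384 × 2100 / (422.7 × 3050) = 0.6255 g bCOD·(g VSS·d)⁻¹.

F/M ≈ 0.626 d⁻¹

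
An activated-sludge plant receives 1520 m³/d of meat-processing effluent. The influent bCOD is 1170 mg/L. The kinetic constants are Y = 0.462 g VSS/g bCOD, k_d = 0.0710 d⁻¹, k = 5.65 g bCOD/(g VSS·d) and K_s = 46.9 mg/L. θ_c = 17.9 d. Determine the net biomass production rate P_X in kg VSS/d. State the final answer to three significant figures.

From the Monod/SRT balance for a CMAS, S = K_s·(1+k_d θ_c)/[θ_c·(Y k − k_d) − 1] = 46.9 × (1 + 0.0710 × 17.9) / [17.9 × (0.462 × 5.65 − 0.0710) − 1] = 106.5 / 44.45 = 2.396 mg/L.
Y_obs = Y / (1 + k_d θ_c) = 0.462 / (1 + 0.0710 × 17.9) = 0.462 / 2.271 = 0.2034.
ΔS = 1170 − 2.40 = 1168 mg/L, so the substrate removal rate is 1520 × 1168/1000 = 1775 kg bCOD/d.
So the net sludge growth is P_X = 0.2034 × 1775 = 361.1 kg VSS/d.

P_X ≈ 361 kg VSS/d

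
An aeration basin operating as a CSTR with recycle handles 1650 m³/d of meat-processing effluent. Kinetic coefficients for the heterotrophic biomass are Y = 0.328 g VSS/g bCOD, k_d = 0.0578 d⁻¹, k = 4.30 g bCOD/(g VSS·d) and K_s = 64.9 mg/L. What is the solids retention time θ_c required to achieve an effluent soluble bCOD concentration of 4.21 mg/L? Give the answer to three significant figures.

θ_c ≈ 35.6 d

From 1/θ_c = Y·k·S/(K_s + S) − k_d: Y·k·S/(K_s+S) = 0.328 × 4.30 × 4.21 / (64.9 + 4.21) = 0.08592 d⁻¹.
Then 1/θ_c = μ − k_d = 0.08592 − 0.0578 = 0.02812 d⁻¹, giving θ_c = 35.56 d.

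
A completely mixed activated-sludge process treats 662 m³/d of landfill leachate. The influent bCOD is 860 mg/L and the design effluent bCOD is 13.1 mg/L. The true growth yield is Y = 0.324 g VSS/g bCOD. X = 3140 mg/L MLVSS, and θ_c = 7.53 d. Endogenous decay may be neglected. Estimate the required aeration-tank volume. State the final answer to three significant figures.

With k_d = 0 the design equation reduces to V = Y Q (S₀−S) θ_c / X = 0.324 × 662 × (860 − 13.1) × 7.53 / 3140 = 435.6 m³.

V ≈ 436 m³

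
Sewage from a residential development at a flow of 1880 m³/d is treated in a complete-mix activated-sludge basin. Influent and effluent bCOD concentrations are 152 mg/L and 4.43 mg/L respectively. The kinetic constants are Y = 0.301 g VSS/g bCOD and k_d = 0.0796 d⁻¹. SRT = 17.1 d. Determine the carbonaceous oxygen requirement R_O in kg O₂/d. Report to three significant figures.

Correct the yield for decay: Y_obs = Y/(1 + k_d θ_c) = 0.301 / (1 + 0.0796 × 17.1) = 0.301 / 2.361 = 0.1275.
Q·(S₀ − S) = 1880 × (152 − 4.43) × 10⁻³ = 277.4 kg/d removed.
Biomass synthesised: P_X = Y_obs × 277.4 = 35.37 kg VSS/d.
R_O = Q·(S₀ − S) − 1.42·P_X = 277.4 − 1.42 × 35.37 = 227.2 kg O₂/d.

R_O ≈ 227 kg O₂/d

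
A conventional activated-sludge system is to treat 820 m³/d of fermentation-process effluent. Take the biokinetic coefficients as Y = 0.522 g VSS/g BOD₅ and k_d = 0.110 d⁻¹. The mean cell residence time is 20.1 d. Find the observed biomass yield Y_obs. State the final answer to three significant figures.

Y_obs ≈ 0.163 g VSS/g BOD₅

Y_obs = Y / (1 + k_d θ_c) = 0.522 / (1 + 0.110 × 20.1) = 0.522 / 3.211 = 0.1626.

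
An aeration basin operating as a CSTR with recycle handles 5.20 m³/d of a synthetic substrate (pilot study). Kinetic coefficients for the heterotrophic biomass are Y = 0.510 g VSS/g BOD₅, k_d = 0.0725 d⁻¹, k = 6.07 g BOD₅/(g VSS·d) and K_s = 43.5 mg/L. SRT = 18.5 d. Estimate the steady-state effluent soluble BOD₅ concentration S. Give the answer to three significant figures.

From the Monod/SRT balance for a CMAS, S = K_s·(1+k_d θ_c)/[θ_c·(Y k − k_d) − 1] = 43.5 × (1 + 0.0725 × 18.5) / [18.5 × (0.510 × 6.07 − 0.0725) − 1] = 101.8 / 54.93 = 1.854 mg/L.

S ≈ 1.85 mg/L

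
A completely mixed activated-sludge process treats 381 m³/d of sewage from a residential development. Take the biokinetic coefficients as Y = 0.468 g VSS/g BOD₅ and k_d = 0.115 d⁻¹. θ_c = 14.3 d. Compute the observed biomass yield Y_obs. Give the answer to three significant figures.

Y_obs = Y / (1 + k_d θ_c) = 0.468 / (1 + 0.115 × 14.3) = 0.468 / 2.644 = 0.1770.

Y_obs ≈ 0.177 g VSS/g BOD₅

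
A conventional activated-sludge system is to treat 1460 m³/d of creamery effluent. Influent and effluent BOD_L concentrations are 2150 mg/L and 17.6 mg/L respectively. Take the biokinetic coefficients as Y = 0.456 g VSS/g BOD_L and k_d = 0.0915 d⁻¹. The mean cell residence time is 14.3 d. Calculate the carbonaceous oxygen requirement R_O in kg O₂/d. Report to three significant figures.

R_O ≈ 2240 kg O₂/d

Observed yield with endogenous decay: Y_obs = Y / (1 + k_d·θ_c) = 0.456 / (1 + 0.0915 × 14.3) = 0.456 / 2.308 = 0.1975 g VSS/g BOD_L.
Mass of BOD_L removed per day: Q(S₀ − S) = 1460 × 2132 g/m³ = 3113 kg/d.
Biomass synthesised: P_X = Y_obs × 3113 = 615.0 kg VSS/d.
R_O = Q·(S₀ − S) − 1.42·P_X = 3113 − 1.42 × 615.0 = 2240 kg O₂/d.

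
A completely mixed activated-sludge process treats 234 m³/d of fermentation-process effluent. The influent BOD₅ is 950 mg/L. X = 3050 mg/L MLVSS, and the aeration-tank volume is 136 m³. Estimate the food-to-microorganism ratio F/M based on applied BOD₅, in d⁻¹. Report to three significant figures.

F/M ≈ 0.536 d⁻¹

Food-to-microorganism ratio F/M = Q S₀ / (V X) = 234 × 950 / (136.0 × 3050) = 0.5359 d⁻¹.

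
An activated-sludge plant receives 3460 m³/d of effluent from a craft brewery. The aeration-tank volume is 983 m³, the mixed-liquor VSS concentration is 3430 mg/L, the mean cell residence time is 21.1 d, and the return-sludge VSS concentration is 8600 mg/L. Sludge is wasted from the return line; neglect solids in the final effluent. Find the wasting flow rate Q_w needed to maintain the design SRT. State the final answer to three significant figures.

Q_w ≈ 18.6 m³/d

Wasting from the return line (neglecting effluent solids): Q_w = V·X / (θ_c·X_r) = 983.0 × 3430 / (21.1 × 8600) = 18.58 m³/d.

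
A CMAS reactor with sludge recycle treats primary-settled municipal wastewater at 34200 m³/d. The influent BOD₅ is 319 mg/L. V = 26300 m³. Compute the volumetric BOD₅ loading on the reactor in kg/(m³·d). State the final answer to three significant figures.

L_v = Q S₀ / V = 34200 × 319 × 10⁻³ / 26300 = 0.4148 kg/(m³·d).

L_v ≈ 0.415 kg BOD₅/(m³·d)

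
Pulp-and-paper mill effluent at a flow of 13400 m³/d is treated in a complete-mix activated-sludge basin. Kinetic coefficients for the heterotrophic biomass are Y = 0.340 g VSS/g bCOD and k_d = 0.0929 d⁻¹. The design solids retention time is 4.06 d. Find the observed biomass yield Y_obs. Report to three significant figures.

Y_obs ≈ 0.247 g VSS/g bCOD

The observed yield is Y_obs = Y/(1 + k_d·θ_c) = 0.340 / (1 + 0.0929 × 4.06) = 0.340 / 1.377 = 0.2469 g VSS per g bCOD removed.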